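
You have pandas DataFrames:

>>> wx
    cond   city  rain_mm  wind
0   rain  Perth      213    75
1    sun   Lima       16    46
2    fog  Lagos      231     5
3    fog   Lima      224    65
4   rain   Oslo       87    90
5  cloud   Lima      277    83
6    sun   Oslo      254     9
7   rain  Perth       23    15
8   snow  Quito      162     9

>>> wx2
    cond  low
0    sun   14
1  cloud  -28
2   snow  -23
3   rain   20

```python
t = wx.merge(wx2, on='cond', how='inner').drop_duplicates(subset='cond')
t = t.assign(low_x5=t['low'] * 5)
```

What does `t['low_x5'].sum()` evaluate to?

merge on 'cond' (how='inner') → 7 rows:
    cond   city  rain_mm  wind  low
0   rain  Perth      213    75   20
1    sun   Lima       16    46   14
2   rain   Oslo       87    90   20
3  cloud   Lima      277    83  -28
4    sun   Oslo      254     9   14
5   rain  Perth       23    15   20
6   snow  Quito      162     9  -23
drop duplicate cond (keep=first):
    cond   city  rain_mm  wind  low
0   rain  Perth      213    75   20
1    sun   Lima       16    46   14
3  cloud   Lima      277    83  -28
6   snow  Quito      162     9  -23
add column low_x5 = t['low'] * 5:
    cond   city  rain_mm  wind  low  low_x5
0   rain  Perth      213    75   20     100
1    sun   Lima       16    46   14      70
3  cloud   Lima      277    83  -28    -140
6   snow  Quito      162     9  -23    -115

-85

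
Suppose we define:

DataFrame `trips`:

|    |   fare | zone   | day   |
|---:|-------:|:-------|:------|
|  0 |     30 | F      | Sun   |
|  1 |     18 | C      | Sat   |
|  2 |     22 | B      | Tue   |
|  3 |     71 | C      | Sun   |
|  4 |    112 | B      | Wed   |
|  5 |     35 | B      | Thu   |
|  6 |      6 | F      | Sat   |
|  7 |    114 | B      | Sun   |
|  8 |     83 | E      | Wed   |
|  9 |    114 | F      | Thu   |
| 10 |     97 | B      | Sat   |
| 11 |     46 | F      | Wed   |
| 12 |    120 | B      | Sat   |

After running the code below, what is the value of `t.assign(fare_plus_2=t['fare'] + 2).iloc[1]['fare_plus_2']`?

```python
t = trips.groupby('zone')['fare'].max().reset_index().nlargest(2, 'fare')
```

116

group by zone, max of fare:
zone
B    120
C     71
E     83
F    114
Name: fare, dtype: int64
reset_index():
  zone  fare
0    B   120
1    C    71
2    E    83
3    F   114
take 2 rows with largest fare:
  zone  fare
0    B   120
3    F   114
add column fare_plus_2 = t['fare'] + 2:
  zone  fare  fare_plus_2
0    B   120          122
3    F   114          116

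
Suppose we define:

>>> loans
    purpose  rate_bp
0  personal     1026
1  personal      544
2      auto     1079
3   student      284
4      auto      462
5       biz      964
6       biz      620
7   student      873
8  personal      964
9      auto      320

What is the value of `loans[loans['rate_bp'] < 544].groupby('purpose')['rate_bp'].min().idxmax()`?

filter rows where rate_bp < 544:
   purpose  rate_bp
3  student      284
4     auto      462
9     auto      320
group by purpose, min of rate_bp:
purpose
auto       320
student    284
Name: rate_bp, dtype: int64
So idxmax() = auto.

auto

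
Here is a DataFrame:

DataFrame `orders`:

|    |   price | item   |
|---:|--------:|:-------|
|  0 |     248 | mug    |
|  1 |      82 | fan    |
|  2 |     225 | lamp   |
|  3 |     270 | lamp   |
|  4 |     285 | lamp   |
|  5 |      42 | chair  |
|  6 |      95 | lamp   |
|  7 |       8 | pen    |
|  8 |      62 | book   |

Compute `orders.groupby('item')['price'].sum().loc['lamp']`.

group by item, sum of price:
item
book      62
chair     42
fan       82
lamp     875
mug      248
pen        8
Name: price, dtype: int64
So loc['lamp'] = 875.

875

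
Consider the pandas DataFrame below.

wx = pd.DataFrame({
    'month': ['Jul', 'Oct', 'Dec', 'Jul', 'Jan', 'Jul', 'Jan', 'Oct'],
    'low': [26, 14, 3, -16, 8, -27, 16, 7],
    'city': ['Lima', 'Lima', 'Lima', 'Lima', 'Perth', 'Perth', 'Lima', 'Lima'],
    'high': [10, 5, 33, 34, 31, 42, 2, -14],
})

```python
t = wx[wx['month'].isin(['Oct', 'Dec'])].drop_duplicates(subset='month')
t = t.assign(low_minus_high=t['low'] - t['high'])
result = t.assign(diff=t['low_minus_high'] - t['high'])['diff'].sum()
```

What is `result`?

-59

filter rows where month in ['Oct', 'Dec']:
  month  low  city  high
1   Oct   14  Lima     5
2   Dec    3  Lima    33
7   Oct    7  Lima   -14
drop duplicate month (keep=first):
  month  low  city  high
1   Oct   14  Lima     5
2   Dec    3  Lima    33
add column low_minus_high = t['low'] - t['high']:
  month  low  city  high  low_minus_high
1   Oct   14  Lima     5               9
2   Dec    3  Lima    33             -30
add column diff = t['low_minus_high'] - t['high']:
  month  low  city  high  low_minus_high  diff
1   Oct   14  Lima     5               9     4
2   Dec    3  Lima    33             -30   -63
The sum of column 'diff' is -59.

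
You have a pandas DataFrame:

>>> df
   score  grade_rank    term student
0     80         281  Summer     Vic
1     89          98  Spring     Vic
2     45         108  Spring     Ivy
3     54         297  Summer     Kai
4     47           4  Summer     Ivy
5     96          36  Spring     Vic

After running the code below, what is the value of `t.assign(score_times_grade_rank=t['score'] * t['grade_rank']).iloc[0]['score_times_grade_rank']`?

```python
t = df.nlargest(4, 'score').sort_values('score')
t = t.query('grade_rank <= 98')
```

take 4 rows with largest score:
   score  grade_rank    term student
5     96          36  Spring     Vic
1     89          98  Spring     Vic
0     80         281  Summer     Vic
3     54         297  Summer     Kai
sort by score:
   score  grade_rank    term student
3     54         297  Summer     Kai
0     80         281  Summer     Vic
1     89          98  Spring     Vic
5     96          36  Spring     Vic
filter rows where grade_rank <= 98:
   score  grade_rank    term student
1     89          98  Spring     Vic
5     96          36  Spring     Vic
add column score_times_grade_rank = t['score'] * t['grade_rank']:
   score  grade_rank    term student  score_times_grade_rank
1     89          98  Spring     Vic                    8722
5     96          36  Spring     Vic                    3456
Then the value at position 0, column 'score_times_grade_rank': 8722

8722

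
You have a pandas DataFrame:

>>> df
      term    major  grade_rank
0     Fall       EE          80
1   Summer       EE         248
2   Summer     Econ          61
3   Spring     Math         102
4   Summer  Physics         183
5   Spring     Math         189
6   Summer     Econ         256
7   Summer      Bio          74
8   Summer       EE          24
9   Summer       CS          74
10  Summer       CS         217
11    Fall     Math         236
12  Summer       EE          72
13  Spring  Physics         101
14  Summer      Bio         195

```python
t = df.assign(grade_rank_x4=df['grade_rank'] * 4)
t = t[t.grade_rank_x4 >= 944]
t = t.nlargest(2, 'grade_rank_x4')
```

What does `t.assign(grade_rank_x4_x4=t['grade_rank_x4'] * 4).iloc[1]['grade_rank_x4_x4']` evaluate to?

3968

add column grade_rank_x4 = df['grade_rank'] * 4:
      term    major  grade_rank  grade_rank_x4
0     Fall       EE          80            320
1   Summer       EE         248            992
2   Summer     Econ          61            244
3   Spring     Math         102            408
4   Summer  Physics         183            732
5   Spring     Math         189            756
6   Summer     Econ         256           1024
7   Summer      Bio          74            296
8   Summer       EE          24             96
9   Summer       CS          74            296
10  Summer       CS         217            868
11    Fall     Math         236            944
12  Summer       EE          72            288
13  Spring  Physics         101            404
14  Summer      Bio         195            780
filter rows where grade_rank_x4 >= 944:
      term major  grade_rank  grade_rank_x4
1   Summer    EE         248            992
6   Summer  Econ         256           1024
11    Fall  Math         236            944
take 2 rows with largest grade_rank_x4:
     term major  grade_rank  grade_rank_x4
6  Summer  Econ         256           1024
1  Summer    EE         248            992
add column grade_rank_x4_x4 = t['grade_rank_x4'] * 4:
     term major  grade_rank  grade_rank_x4  grade_rank_x4_x4
6  Summer  Econ         256           1024              4096
1  Summer    EE         248            992              3968
So iloc[1]['grade_rank_x4_x4'] = 3968.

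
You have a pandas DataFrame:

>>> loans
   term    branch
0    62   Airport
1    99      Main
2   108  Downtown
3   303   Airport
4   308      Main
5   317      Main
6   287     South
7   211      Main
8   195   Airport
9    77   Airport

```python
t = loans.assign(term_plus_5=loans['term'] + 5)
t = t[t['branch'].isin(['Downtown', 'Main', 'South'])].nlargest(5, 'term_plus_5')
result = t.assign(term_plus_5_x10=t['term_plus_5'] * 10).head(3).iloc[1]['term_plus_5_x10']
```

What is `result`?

add column term_plus_5 = loans['term'] + 5:
   term    branch  term_plus_5
0    62   Airport           67
1    99      Main          104
2   108  Downtown          113
3   303   Airport          308
4   308      Main          313
5   317      Main          322
6   287     South          292
7   211      Main          216
8   195   Airport          200
9    77   Airport           82
filter rows where branch in ['Downtown', 'Main', 'South']:
   term    branch  term_plus_5
1    99      Main          104
2   108  Downtown          113
4   308      Main          313
5   317      Main          322
6   287     South          292
7   211      Main          216
take 5 rows with largest term_plus_5:
   term    branch  term_plus_5
5   317      Main          322
4   308      Main          313
6   287     South          292
7   211      Main          216
2   108  Downtown          113
add column term_plus_5_x10 = t['term_plus_5'] * 10:
   term    branch  term_plus_5  term_plus_5_x10
5   317      Main          322             3220
4   308      Main          313             3130
6   287     South          292             2920
7   211      Main          216             2160
2   108  Downtown          113             1130
take first 3 rows:
   term branch  term_plus_5  term_plus_5_x10
5   317   Main          322             3220
4   308   Main          313             3130
6   287  South          292             2920
Reading off the value at position 1, column 'term_plus_5_x10', we get 3130.

3130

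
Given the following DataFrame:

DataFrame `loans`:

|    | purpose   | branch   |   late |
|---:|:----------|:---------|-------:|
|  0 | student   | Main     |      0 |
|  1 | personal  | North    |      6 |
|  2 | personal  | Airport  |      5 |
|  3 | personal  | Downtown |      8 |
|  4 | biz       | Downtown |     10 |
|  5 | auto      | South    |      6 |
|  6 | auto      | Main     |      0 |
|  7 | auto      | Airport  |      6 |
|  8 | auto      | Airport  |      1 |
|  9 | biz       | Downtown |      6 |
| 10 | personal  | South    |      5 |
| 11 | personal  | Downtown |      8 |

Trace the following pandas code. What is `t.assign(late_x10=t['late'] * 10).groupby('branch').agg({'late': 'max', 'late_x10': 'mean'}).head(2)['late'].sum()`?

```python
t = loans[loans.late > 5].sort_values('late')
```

filter rows where late > 5:
     purpose    branch  late
1   personal     North     6
3   personal  Downtown     8
4        biz  Downtown    10
5       auto     South     6
7       auto   Airport     6
9        biz  Downtown     6
11  personal  Downtown     8
sort by late:
     purpose    branch  late
1   personal     North     6
5       auto     South     6
7       auto   Airport     6
9        biz  Downtown     6
3   personal  Downtown     8
11  personal  Downtown     8
4        biz  Downtown    10
add column late_x10 = t['late'] * 10:
     purpose    branch  late  late_x10
1   personal     North     6        60
5       auto     South     6        60
7       auto   Airport     6        60
9        biz  Downtown     6        60
3   personal  Downtown     8        80
11  personal  Downtown     8        80
4        biz  Downtown    10       100
group by branch: max(late), mean(late_x10):
          late  late_x10
branch                  
Airport      6      60.0
Downtown    10      80.0
North        6      60.0
South        6      60.0
take first 2 rows:
          late  late_x10
branch                  
Airport      6      60.0
Downtown    10      80.0
So sum() = 16.

16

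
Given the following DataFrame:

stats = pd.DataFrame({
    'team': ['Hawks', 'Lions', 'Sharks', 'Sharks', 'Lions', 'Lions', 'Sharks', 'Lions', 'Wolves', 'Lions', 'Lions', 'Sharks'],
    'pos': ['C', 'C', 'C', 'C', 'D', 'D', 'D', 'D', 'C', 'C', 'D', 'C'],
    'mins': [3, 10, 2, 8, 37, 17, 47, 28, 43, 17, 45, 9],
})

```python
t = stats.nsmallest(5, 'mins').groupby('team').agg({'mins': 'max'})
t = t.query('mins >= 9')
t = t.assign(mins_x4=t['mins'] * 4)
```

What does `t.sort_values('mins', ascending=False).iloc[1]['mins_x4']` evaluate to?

take 5 rows with smallest mins:
      team pos  mins
2   Sharks   C     2
0    Hawks   C     3
3   Sharks   C     8
11  Sharks   C     9
1    Lions   C    10
group by team, max of mins:
        mins
team        
Hawks      3
Lions     10
Sharks     9
filter rows where mins >= 9:
        mins
team        
Lions     10
Sharks     9
add column mins_x4 = t['mins'] * 4:
        mins  mins_x4
team                 
Lions     10       40
Sharks     9       36
sort by mins descending:
        mins  mins_x4
team                 
Lions     10       40
Sharks     9       36

36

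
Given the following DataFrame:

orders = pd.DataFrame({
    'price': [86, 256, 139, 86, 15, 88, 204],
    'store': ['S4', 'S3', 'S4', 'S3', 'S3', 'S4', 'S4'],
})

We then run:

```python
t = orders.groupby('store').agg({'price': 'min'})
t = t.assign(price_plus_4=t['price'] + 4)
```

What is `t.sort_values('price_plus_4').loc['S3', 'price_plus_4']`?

group by store, min of price:
       price
store       
S3        15
S4        86
add column price_plus_4 = t['price'] + 4:
       price  price_plus_4
store                     
S3        15            19
S4        86            90
sort by price_plus_4:
       price  price_plus_4
store                     
S3        15            19
S4        86            90
So loc['S3', 'price_plus_4'] = 19.

19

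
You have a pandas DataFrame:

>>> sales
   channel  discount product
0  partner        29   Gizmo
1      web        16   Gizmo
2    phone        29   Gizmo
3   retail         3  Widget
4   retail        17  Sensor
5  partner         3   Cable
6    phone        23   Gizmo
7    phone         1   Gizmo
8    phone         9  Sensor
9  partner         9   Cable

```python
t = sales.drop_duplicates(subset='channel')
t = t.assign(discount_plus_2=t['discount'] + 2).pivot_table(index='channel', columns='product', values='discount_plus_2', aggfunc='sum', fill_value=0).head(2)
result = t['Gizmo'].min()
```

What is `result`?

drop duplicate channel (keep=first):
   channel  discount product
0  partner        29   Gizmo
1      web        16   Gizmo
2    phone        29   Gizmo
3   retail         3  Widget
add column discount_plus_2 = t['discount'] + 2:
   channel  discount product  discount_plus_2
0  partner        29   Gizmo               31
1      web        16   Gizmo               18
2    phone        29   Gizmo               31
3   retail         3  Widget                5
pivot: rows=channel, cols=product, sum(discount_plus_2):
product  Gizmo  Widget
channel               
partner     31       0
phone       31       0
retail       0       5
web         18       0
take first 2 rows:
product  Gizmo  Widget
channel               
partner     31       0
phone       31       0
Finally, min of column 'Gizmo' = 31.

31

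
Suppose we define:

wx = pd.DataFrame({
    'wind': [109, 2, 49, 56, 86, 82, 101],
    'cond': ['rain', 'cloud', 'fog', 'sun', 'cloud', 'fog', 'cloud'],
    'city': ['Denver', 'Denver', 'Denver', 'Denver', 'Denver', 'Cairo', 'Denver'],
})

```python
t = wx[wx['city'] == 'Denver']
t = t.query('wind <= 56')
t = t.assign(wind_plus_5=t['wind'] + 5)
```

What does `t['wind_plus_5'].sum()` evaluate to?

122

filter rows where city == 'Denver':
   wind   cond    city
0   109   rain  Denver
1     2  cloud  Denver
2    49    fog  Denver
3    56    sun  Denver
4    86  cloud  Denver
6   101  cloud  Denver
filter rows where wind <= 56:
   wind   cond    city
1     2  cloud  Denver
2    49    fog  Denver
3    56    sun  Denver
add column wind_plus_5 = t['wind'] + 5:
   wind   cond    city  wind_plus_5
1     2  cloud  Denver            7
2    49    fog  Denver           54
3    56    sun  Denver           61
Taking the sum of column 'wind_plus_5' gives 122.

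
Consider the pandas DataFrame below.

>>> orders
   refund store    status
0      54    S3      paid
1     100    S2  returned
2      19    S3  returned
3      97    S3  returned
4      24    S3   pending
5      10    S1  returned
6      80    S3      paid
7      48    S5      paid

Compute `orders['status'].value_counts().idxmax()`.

returned

value_counts of status:
status
returned    4
paid        3
pending     1
Name: count, dtype: int64
The label with the largest value is returned.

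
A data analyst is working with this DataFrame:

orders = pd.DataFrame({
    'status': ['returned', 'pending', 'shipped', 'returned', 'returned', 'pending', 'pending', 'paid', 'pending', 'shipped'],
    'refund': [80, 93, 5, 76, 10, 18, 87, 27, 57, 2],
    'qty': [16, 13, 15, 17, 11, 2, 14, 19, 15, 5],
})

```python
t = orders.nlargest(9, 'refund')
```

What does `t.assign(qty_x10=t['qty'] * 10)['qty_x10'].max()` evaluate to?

190

take 9 rows with largest refund:
     status  refund  qty
1   pending      93   13
6   pending      87   14
0  returned      80   16
3  returned      76   17
8   pending      57   15
7      paid      27   19
5   pending      18    2
4  returned      10   11
2   shipped       5   15
add column qty_x10 = t['qty'] * 10:
     status  refund  qty  qty_x10
1   pending      93   13      130
6   pending      87   14      140
0  returned      80   16      160
3  returned      76   17      170
8   pending      57   15      150
7      paid      27   19      190
5   pending      18    2       20
4  returned      10   11      110
2   shipped       5   15      150
Hence 190.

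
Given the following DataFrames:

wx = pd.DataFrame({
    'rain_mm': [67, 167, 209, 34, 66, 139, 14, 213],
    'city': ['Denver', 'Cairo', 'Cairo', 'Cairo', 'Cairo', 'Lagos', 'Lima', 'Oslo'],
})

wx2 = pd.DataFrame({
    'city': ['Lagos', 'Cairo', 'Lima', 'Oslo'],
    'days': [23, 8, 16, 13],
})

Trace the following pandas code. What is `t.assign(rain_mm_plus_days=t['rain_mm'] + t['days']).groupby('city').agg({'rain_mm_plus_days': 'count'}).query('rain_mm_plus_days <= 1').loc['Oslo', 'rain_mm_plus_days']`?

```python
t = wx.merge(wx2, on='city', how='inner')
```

1

merge on 'city' (how='inner') → 7 rows:
   rain_mm   city  days
0      167  Cairo     8
1      209  Cairo     8
2       34  Cairo     8
3       66  Cairo     8
4      139  Lagos    23
5       14   Lima    16
6      213   Oslo    13
add column rain_mm_plus_days = t['rain_mm'] + t['days']:
   rain_mm   city  days  rain_mm_plus_days
0      167  Cairo     8                175
1      209  Cairo     8                217
2       34  Cairo     8                 42
3       66  Cairo     8                 74
4      139  Lagos    23                162
5       14   Lima    16                 30
6      213   Oslo    13                226
group by city, count of rain_mm_plus_days:
       rain_mm_plus_days
city                    
Cairo                  4
Lagos                  1
Lima                   1
Oslo                   1
filter rows where rain_mm_plus_days <= 1:
       rain_mm_plus_days
city                    
Lagos                  1
Lima                   1
Oslo                   1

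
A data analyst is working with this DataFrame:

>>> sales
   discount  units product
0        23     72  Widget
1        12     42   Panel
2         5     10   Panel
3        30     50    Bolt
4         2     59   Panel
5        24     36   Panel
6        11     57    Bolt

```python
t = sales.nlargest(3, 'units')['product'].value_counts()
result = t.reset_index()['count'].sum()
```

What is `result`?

3

take 3 rows with largest units:
   discount  units product
0        23     72  Widget
4         2     59   Panel
6        11     57    Bolt
value_counts of product:
product
Widget    1
Panel     1
Bolt      1
Name: count, dtype: int64
reset_index():
  product  count
0  Widget      1
1   Panel      1
2    Bolt      1
The sum of column 'count' is 3.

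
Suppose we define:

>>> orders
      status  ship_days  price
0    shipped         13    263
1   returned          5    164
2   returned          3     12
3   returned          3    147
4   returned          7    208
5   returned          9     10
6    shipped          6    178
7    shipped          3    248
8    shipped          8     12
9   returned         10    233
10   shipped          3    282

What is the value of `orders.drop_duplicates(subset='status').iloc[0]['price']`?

263

drop duplicate status (keep=first):
     status  ship_days  price
0   shipped         13    263
1  returned          5    164
value at position 0, column 'price' → 263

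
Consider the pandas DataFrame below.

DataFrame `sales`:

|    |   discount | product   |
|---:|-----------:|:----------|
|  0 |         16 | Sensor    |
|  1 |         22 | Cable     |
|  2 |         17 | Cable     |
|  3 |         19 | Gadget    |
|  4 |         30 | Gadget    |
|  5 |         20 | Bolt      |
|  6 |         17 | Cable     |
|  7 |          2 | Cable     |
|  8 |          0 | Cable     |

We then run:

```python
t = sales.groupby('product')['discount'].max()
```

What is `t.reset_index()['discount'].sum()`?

group by product, max of discount:
product
Bolt      20
Cable     22
Gadget    30
Sensor    16
Name: discount, dtype: int64
reset_index():
  product  discount
0    Bolt        20
1   Cable        22
2  Gadget        30
3  Sensor        16
Hence 88.

88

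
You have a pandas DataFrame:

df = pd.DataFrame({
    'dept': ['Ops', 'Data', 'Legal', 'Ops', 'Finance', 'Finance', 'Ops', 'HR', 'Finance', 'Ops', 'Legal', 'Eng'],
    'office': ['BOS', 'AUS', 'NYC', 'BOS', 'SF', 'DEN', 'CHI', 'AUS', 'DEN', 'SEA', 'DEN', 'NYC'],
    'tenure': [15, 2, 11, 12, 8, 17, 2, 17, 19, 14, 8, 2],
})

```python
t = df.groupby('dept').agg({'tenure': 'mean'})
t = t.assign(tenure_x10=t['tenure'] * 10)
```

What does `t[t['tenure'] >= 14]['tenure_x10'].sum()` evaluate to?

group by dept, mean of tenure:
            tenure
dept              
Data      2.000000
Eng       2.000000
Finance  14.666667
HR       17.000000
Legal     9.500000
Ops      10.750000
add column tenure_x10 = t['tenure'] * 10:
            tenure  tenure_x10
dept                          
Data      2.000000   20.000000
Eng       2.000000   20.000000
Finance  14.666667  146.666667
HR       17.000000  170.000000
Legal     9.500000   95.000000
Ops      10.750000  107.500000
filter rows where tenure >= 14:
            tenure  tenure_x10
dept                          
Finance  14.666667  146.666667
HR       17.000000  170.000000

316.666666667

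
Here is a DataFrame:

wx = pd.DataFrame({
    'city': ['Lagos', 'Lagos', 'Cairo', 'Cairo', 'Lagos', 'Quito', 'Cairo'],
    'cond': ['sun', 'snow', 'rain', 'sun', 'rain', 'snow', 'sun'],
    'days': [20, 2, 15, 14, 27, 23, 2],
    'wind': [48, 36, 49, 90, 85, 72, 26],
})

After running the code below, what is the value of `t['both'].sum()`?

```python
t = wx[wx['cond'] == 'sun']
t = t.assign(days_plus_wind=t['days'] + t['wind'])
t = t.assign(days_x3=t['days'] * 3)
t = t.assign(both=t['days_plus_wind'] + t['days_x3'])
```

308

filter rows where cond == 'sun':
    city cond  days  wind
0  Lagos  sun    20    48
3  Cairo  sun    14    90
6  Cairo  sun     2    26
add column days_plus_wind = t['days'] + t['wind']:
    city cond  days  wind  days_plus_wind
0  Lagos  sun    20    48              68
3  Cairo  sun    14    90             104
6  Cairo  sun     2    26              28
add column days_x3 = t['days'] * 3:
    city cond  days  wind  days_plus_wind  days_x3
0  Lagos  sun    20    48              68       60
3  Cairo  sun    14    90             104       42
6  Cairo  sun     2    26              28        6
add column both = t['days_plus_wind'] + t['days_x3']:
    city cond  days  wind  days_plus_wind  days_x3  both
0  Lagos  sun    20    48              68       60   128
3  Cairo  sun    14    90             104       42   146
6  Cairo  sun     2    26              28        6    34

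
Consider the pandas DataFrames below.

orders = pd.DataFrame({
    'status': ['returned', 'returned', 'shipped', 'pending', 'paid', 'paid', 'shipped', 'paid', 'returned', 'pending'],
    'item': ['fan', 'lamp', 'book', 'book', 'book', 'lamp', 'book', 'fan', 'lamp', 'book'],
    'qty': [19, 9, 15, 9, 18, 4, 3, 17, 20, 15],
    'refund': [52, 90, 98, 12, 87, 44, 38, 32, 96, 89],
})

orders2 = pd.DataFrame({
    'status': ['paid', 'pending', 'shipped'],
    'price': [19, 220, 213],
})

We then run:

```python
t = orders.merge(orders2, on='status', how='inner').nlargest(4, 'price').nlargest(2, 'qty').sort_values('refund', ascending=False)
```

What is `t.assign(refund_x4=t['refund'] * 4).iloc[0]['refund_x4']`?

392

merge on 'status' (how='inner') → 7 rows:
    status  item  qty  refund  price
0  shipped  book   15      98    213
1  pending  book    9      12    220
2     paid  book   18      87     19
3     paid  lamp    4      44     19
4  shipped  book    3      38    213
5     paid   fan   17      32     19
6  pending  book   15      89    220
take 4 rows with largest price:
    status  item  qty  refund  price
1  pending  book    9      12    220
6  pending  book   15      89    220
0  shipped  book   15      98    213
4  shipped  book    3      38    213
take 2 rows with largest qty:
    status  item  qty  refund  price
6  pending  book   15      89    220
0  shipped  book   15      98    213
sort by refund descending:
    status  item  qty  refund  price
0  shipped  book   15      98    213
6  pending  book   15      89    220
add column refund_x4 = t['refund'] * 4:
    status  item  qty  refund  price  refund_x4
0  shipped  book   15      98    213        392
6  pending  book   15      89    220        356
Hence 392.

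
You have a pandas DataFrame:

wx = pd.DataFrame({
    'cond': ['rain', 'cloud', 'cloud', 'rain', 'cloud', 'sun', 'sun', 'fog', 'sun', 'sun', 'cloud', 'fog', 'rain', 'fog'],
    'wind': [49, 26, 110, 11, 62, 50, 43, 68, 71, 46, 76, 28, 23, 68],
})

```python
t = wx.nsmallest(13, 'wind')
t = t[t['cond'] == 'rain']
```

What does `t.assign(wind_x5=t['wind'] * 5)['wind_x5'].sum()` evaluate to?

take 13 rows with smallest wind:
     cond  wind
3    rain    11
12   rain    23
1   cloud    26
11    fog    28
6     sun    43
9     sun    46
0    rain    49
5     sun    50
4   cloud    62
7     fog    68
13    fog    68
8     sun    71
10  cloud    76
filter rows where cond == 'rain':
    cond  wind
3   rain    11
12  rain    23
0   rain    49
add column wind_x5 = t['wind'] * 5:
    cond  wind  wind_x5
3   rain    11       55
12  rain    23      115
0   rain    49      245
The sum of column 'wind_x5' is 415.

415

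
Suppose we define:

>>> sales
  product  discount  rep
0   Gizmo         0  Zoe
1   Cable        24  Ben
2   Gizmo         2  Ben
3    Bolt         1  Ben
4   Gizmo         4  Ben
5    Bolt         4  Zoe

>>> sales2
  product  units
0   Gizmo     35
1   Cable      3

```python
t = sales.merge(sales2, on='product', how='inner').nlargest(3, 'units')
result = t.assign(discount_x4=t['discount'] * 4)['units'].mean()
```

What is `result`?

merge on 'product' (how='inner') → 4 rows:
  product  discount  rep  units
0   Gizmo         0  Zoe     35
1   Cable        24  Ben      3
2   Gizmo         2  Ben     35
3   Gizmo         4  Ben     35
take 3 rows with largest units:
  product  discount  rep  units
0   Gizmo         0  Zoe     35
2   Gizmo         2  Ben     35
3   Gizmo         4  Ben     35
add column discount_x4 = t['discount'] * 4:
  product  discount  rep  units  discount_x4
0   Gizmo         0  Zoe     35            0
2   Gizmo         2  Ben     35            8
3   Gizmo         4  Ben     35           16
Taking the mean of column 'units' gives 35.0.

35.0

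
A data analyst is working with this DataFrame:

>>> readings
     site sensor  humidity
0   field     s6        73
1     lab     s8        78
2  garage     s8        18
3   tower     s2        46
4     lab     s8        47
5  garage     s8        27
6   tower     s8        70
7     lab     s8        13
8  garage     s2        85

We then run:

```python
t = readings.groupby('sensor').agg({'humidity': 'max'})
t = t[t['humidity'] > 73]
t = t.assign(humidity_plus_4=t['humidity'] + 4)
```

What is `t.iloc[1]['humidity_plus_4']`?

group by sensor, max of humidity:
        humidity
sensor          
s2            85
s6            73
s8            78
filter rows where humidity > 73:
        humidity
sensor          
s2            85
s8            78
add column humidity_plus_4 = t['humidity'] + 4:
        humidity  humidity_plus_4
sensor                           
s2            85               89
s8            78               82
Taking the value at position 1, column 'humidity_plus_4' gives 82.

82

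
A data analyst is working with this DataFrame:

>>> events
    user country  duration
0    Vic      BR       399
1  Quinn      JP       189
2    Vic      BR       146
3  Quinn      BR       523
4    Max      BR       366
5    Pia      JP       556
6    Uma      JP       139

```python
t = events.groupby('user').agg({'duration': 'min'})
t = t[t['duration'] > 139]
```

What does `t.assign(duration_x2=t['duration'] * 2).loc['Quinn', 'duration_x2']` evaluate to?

378

group by user, min of duration:
       duration
user           
Max         366
Pia         556
Quinn       189
Uma         139
Vic         146
filter rows where duration > 139:
       duration
user           
Max         366
Pia         556
Quinn       189
Vic         146
add column duration_x2 = t['duration'] * 2:
       duration  duration_x2
user                        
Max         366          732
Pia         556         1112
Quinn       189          378
Vic         146          292
Hence 378.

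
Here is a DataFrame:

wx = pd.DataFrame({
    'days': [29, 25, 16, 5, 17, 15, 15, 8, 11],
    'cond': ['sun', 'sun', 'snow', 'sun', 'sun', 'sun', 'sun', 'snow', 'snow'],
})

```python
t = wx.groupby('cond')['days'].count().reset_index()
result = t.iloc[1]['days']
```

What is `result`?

6

group by cond, count of days:
cond
snow    3
sun     6
Name: days, dtype: int64
reset_index():
   cond  days
0  snow     3
1   sun     6
Reading off the value at position 1, column 'days', we get 6.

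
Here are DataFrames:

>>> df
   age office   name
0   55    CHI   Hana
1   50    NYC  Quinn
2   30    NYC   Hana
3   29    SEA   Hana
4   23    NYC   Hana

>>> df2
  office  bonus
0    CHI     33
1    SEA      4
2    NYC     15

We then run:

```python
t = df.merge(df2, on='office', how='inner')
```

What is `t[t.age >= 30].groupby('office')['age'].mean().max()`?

merge on 'office' (how='inner') → 5 rows:
   age office   name  bonus
0   55    CHI   Hana     33
1   50    NYC  Quinn     15
2   30    NYC   Hana     15
3   29    SEA   Hana      4
4   23    NYC   Hana     15
filter rows where age >= 30:
   age office   name  bonus
0   55    CHI   Hana     33
1   50    NYC  Quinn     15
2   30    NYC   Hana     15
group by office, mean of age:
office
CHI    55.0
NYC    40.0
Name: age, dtype: float64

55.0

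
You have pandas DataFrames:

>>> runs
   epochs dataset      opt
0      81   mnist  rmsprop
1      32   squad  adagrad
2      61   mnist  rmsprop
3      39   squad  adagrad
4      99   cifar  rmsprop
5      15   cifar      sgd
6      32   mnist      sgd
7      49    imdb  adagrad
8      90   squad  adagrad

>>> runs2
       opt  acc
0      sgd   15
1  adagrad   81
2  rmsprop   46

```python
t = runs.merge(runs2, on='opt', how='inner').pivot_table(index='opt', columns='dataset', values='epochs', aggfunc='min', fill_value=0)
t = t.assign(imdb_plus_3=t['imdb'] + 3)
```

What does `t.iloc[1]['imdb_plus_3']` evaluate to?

3

merge on 'opt' (how='inner') → 9 rows:
   epochs dataset      opt  acc
0      81   mnist  rmsprop   46
1      32   squad  adagrad   81
2      61   mnist  rmsprop   46
3      39   squad  adagrad   81
4      99   cifar  rmsprop   46
5      15   cifar      sgd   15
6      32   mnist      sgd   15
7      49    imdb  adagrad   81
8      90   squad  adagrad   81
pivot: rows=opt, cols=dataset, min(epochs):
dataset  cifar  imdb  mnist  squad
opt                               
adagrad      0    49      0     32
rmsprop     99     0     61      0
sgd         15     0     32      0
add column imdb_plus_3 = t['imdb'] + 3:
dataset  cifar  imdb  mnist  squad  imdb_plus_3
opt                                            
adagrad      0    49      0     32           52
rmsprop     99     0     61      0            3
sgd         15     0     32      0            3
The value at position 1, column 'imdb_plus_3' is 3.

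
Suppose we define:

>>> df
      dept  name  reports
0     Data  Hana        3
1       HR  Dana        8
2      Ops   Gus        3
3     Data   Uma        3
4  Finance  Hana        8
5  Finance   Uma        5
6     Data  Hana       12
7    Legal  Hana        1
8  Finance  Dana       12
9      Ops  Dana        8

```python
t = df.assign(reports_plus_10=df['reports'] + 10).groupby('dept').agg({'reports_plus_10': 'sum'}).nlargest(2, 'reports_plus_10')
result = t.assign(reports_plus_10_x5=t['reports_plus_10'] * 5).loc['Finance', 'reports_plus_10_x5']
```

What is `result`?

add column reports_plus_10 = df['reports'] + 10:
      dept  name  reports  reports_plus_10
0     Data  Hana        3               13
1       HR  Dana        8               18
2      Ops   Gus        3               13
3     Data   Uma        3               13
4  Finance  Hana        8               18
5  Finance   Uma        5               15
6     Data  Hana       12               22
7    Legal  Hana        1               11
8  Finance  Dana       12               22
9      Ops  Dana        8               18
group by dept, sum of reports_plus_10:
         reports_plus_10
dept                    
Data                  48
Finance               55
HR                    18
Legal                 11
Ops                   31
take 2 rows with largest reports_plus_10:
         reports_plus_10
dept                    
Finance               55
Data                  48
add column reports_plus_10_x5 = t['reports_plus_10'] * 5:
         reports_plus_10  reports_plus_10_x5
dept                                        
Finance               55                 275
Data                  48                 240

275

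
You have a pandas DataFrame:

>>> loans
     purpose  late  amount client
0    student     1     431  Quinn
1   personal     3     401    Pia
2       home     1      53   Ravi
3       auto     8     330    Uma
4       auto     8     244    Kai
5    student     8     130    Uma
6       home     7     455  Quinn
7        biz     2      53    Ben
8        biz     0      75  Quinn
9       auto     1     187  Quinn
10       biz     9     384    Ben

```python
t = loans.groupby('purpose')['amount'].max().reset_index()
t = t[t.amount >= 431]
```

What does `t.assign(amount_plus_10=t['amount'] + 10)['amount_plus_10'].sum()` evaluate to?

906

group by purpose, max of amount:
purpose
auto        330
biz         384
home        455
personal    401
student     431
Name: amount, dtype: int64
reset_index():
    purpose  amount
0      auto     330
1       biz     384
2      home     455
3  personal     401
4   student     431
filter rows where amount >= 431:
   purpose  amount
2     home     455
4  student     431
add column amount_plus_10 = t['amount'] + 10:
   purpose  amount  amount_plus_10
2     home     455             465
4  student     431             441
sum of column 'amount_plus_10' → 906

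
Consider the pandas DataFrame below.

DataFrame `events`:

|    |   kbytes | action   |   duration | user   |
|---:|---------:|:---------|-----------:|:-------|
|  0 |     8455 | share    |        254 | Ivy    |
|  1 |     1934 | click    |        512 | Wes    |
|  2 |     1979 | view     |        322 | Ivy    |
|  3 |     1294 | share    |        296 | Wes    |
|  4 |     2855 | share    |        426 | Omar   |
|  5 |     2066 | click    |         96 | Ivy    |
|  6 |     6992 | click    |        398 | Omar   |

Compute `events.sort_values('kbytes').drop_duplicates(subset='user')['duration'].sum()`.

1044

sort by kbytes:
   kbytes action  duration  user
3    1294  share       296   Wes
1    1934  click       512   Wes
2    1979   view       322   Ivy
5    2066  click        96   Ivy
4    2855  share       426  Omar
6    6992  click       398  Omar
0    8455  share       254   Ivy
drop duplicate user (keep=first):
   kbytes action  duration  user
3    1294  share       296   Wes
2    1979   view       322   Ivy
4    2855  share       426  Omar
sum of column 'duration' → 1044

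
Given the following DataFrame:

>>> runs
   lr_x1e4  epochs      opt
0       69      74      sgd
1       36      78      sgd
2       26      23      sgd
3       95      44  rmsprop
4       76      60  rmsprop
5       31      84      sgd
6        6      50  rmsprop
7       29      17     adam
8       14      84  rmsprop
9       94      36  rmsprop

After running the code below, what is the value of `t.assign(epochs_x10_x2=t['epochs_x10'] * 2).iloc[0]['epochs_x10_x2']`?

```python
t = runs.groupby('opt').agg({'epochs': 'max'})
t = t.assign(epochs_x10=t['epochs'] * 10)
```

340

group by opt, max of epochs:
         epochs
opt            
adam         17
rmsprop      84
sgd          84
add column epochs_x10 = t['epochs'] * 10:
         epochs  epochs_x10
opt                        
adam         17         170
rmsprop      84         840
sgd          84         840
add column epochs_x10_x2 = t['epochs_x10'] * 2:
         epochs  epochs_x10  epochs_x10_x2
opt                                       
adam         17         170            340
rmsprop      84         840           1680
sgd          84         840           1680
Taking the value at position 0, column 'epochs_x10_x2' gives 340.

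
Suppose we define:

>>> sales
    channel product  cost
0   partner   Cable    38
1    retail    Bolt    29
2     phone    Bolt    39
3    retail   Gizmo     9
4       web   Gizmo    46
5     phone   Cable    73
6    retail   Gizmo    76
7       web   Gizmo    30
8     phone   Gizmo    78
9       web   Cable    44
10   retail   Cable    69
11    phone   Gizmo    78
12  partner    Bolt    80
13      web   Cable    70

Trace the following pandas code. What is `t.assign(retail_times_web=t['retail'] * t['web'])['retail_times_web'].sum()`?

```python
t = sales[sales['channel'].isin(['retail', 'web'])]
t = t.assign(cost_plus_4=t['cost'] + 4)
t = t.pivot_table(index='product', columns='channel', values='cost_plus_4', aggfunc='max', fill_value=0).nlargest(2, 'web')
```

filter rows where channel in ['retail', 'web']:
   channel product  cost
1   retail    Bolt    29
3   retail   Gizmo     9
4      web   Gizmo    46
6   retail   Gizmo    76
7      web   Gizmo    30
9      web   Cable    44
10  retail   Cable    69
13     web   Cable    70
add column cost_plus_4 = t['cost'] + 4:
   channel product  cost  cost_plus_4
1   retail    Bolt    29           33
3   retail   Gizmo     9           13
4      web   Gizmo    46           50
6   retail   Gizmo    76           80
7      web   Gizmo    30           34
9      web   Cable    44           48
10  retail   Cable    69           73
13     web   Cable    70           74
pivot: rows=product, cols=channel, max(cost_plus_4):
channel  retail  web
product             
Bolt         33    0
Cable        73   74
Gizmo        80   50
take 2 rows with largest web:
channel  retail  web
product             
Cable        73   74
Gizmo        80   50
add column retail_times_web = t['retail'] * t['web']:
channel  retail  web  retail_times_web
product                               
Cable        73   74              5402
Gizmo        80   50              4000

9402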